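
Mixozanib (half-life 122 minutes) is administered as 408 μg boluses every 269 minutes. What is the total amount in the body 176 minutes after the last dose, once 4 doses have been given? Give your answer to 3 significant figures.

191 μg

The 4 doses were given 983, 714, 445, 176 minutes ago.
Total = 408·(1/2)^(983/122) + 408·(1/2)^(714/122) + 408·(1/2)^(445/122) + 408·(1/2)^(176/122)
      = 1.5316 + 7.0615 + 32.557 + 150.1 ≈ 191.25 μg.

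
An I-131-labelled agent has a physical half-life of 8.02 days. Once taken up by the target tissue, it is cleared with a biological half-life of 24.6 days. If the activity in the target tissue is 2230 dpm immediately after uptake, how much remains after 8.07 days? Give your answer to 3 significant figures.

884 dpm

1/t_eff = 1/t_phys + 1/t_biol = 1/8.02 + 1/24.6 = 0.16534 per day.
t_eff = 8.02 × 24.6 / (8.02 + 24.6) ≈ 6.0482 days.
Remaining = 2230 × (1/2)^(8.07/6.0482) = 2230 × (1/2)^1.3343 ≈ 884.39 dpm.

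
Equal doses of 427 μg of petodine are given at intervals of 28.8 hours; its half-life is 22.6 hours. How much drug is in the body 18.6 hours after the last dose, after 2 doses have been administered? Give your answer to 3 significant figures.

341 μg

The 2 doses were given 47.4, 18.6 hours ago.
Total = 427·(1/2)^(47.4/22.6) + 427·(1/2)^(18.6/22.6)
      = 99.785 + 241.37 ≈ 341.15 μg.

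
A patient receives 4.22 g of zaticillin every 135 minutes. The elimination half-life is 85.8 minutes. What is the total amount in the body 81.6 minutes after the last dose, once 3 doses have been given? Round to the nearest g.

3 g

The 3 doses were given 351.6, 216.6, 81.6 minutes ago.
Total = 4.22·(1/2)^(351.6/85.8) + 4.22·(1/2)^(216.6/85.8) + 4.22·(1/2)^(81.6/85.8)
      = 0.24645 + 0.73345 + 2.1828 ≈ 3.1627 g.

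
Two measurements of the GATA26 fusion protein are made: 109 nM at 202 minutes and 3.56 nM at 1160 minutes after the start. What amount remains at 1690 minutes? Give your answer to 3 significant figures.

0.536 nM

Over Δt = 1160 − 202 = 958 minutes, the level fell by a factor of 109/3.56 ≈ 30.618.
n = log₂(30.618) ≈ 4.9363 half-lives, so t½ = 958/4.9363 ≈ 194.07 minutes.
From t = 1160 to t = 1690: 3.56 × (1/2)^((1690−1160)/194.07) ≈ 0.53623 nM.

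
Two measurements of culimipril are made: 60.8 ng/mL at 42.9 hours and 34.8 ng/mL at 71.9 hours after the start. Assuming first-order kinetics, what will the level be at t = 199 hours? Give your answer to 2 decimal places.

3.02 ng/mL

Over Δt = 71.9 − 42.9 = 29 hours, the level fell by a factor of 60.8/34.8 ≈ 1.7471.
n = log₂(1.7471) ≈ 0.80498 half-lives, so t½ = 29/0.80498 ≈ 36.026 hours.
From t = 71.9 to t = 199: 34.8 × (1/2)^((199−71.9)/36.026) ≈ 3.0167 ng/mL.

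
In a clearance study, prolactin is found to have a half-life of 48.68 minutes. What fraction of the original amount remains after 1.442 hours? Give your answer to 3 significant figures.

0.292

1.442 hours = 86.52 minutes.
n = 86.52/48.68 ≈ 1.7773 half-lives.
Fraction remaining = (1/2)^1.7773 ≈ 0.29172.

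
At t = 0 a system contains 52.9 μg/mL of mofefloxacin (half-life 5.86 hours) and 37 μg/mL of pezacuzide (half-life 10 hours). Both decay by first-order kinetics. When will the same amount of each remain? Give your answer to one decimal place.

7.3 hours

Set 52.9·(1/2)^(t/5.86) = 37·(1/2)^(t/10).
Taking log₂: log₂(52.9/37) = t·(1/5.86 − 1/10).
log₂(1.4297) = 0.51574; 1/5.86 − 1/10 = 0.070648.
t = 0.51574 / 0.070648 ≈ 7.3001 hours.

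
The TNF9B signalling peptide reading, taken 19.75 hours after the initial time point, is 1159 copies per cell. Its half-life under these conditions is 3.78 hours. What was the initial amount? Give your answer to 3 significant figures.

43300 copies per cell

Number of half-lives elapsed: n = 19.75/3.78 ≈ 5.2249.
A₀ = A × 2^n = 1159 × 2^5.2249 = 1159 × 37.397 ≈ 43344 copies per cell.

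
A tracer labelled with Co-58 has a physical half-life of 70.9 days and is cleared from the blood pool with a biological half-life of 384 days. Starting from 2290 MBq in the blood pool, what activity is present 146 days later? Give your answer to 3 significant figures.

1/t_eff = 1/t_phys + 1/t_biol = 1/70.9 + 1/384 = 0.016709 per day.
t_eff = 70.9 × 384 / (70.9 + 384) ≈ 59.85 days.
Remaining = 2290 × (1/2)^(146/59.85) = 2290 × (1/2)^2.4394 ≈ 422.17 MBq.

422 MBq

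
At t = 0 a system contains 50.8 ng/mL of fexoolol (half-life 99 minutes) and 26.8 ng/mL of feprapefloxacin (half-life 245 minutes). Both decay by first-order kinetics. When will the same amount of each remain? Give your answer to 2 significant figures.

150 minutes

Set 50.8·(1/2)^(t/99) = 26.8·(1/2)^(t/245).
Taking log₂: log₂(50.8/26.8) = t·(1/99 − 1/245).
log₂(1.8955) = 0.9226; 1/99 − 1/245 = 0.0060194.
t = 0.9226 / 0.0060194 ≈ 153.27 minutes.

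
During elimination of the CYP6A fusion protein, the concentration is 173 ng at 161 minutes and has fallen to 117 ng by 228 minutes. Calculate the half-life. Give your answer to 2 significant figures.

Over Δt = 228 − 161 = 67 minutes, the level fell by a factor of 173/117 ≈ 1.4786.
n = log₂(1.4786) ≈ 0.56426 half-lives, so t½ = 67/0.56426 ≈ 118.74 minutes.

120 minutes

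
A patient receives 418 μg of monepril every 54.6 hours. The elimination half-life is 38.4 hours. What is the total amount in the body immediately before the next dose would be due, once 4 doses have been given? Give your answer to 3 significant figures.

244 μg

The 4 doses were given 218.4, 163.8, 109.2, 54.6 hours ago.
Total = 418·(1/2)^(218.4/38.4) + 418·(1/2)^(163.8/38.4) + 418·(1/2)^(109.2/38.4) + 418·(1/2)^(54.6/38.4)
      = 8.1109 + 21.732 + 58.227 + 156.01 ≈ 244.08 μg.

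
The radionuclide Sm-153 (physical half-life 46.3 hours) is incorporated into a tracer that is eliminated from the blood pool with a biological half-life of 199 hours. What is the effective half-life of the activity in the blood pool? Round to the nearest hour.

1/t_eff = 1/t_phys + 1/t_biol = 1/46.3 + 1/199 = 0.026623 per hour.
t_eff = 46.3 × 199 / (46.3 + 199) ≈ 37.561 hours.

38 hours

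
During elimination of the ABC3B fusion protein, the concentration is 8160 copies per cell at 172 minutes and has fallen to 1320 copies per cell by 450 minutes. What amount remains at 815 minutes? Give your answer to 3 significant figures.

Over Δt = 450 − 172 = 278 minutes, the level fell by a factor of 8160/1320 ≈ 6.1818.
n = log₂(6.1818) ≈ 2.628 half-lives, so t½ = 278/2.628 ≈ 105.78 minutes.
From t = 450 to t = 815: 1320 × (1/2)^((815−450)/105.78) ≈ 120.75 copies per cell.

121 copies per cell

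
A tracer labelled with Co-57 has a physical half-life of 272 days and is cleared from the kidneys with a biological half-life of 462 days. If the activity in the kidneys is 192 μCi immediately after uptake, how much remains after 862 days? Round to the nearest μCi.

6 μCi

1/t_eff = 1/t_phys + 1/t_biol = 1/272 + 1/462 = 0.005841 per day.
t_eff = 272 × 462 / (272 + 462) ≈ 171.2 days.
Remaining = 192 × (1/2)^(862/171.2) = 192 × (1/2)^5.0349 ≈ 5.8565 μCi.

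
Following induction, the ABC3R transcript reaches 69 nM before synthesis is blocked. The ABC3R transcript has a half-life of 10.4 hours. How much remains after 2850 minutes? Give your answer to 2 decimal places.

2.91 nM

Convert the elapsed time: 2850 minutes = 47.5 hours.
Number of half-lives: n = 47.5/10.4 ≈ 4.5673.
Remaining = 69 × (1/2)^4.5673 = 69 × 0.04218 ≈ 2.9104 nM.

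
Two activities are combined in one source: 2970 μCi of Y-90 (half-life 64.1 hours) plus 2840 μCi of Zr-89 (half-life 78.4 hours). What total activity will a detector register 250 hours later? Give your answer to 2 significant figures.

Y-90: 2970 × (1/2)^(250/64.1) = 2970 × (1/2)^3.9002 ≈ 198.93 μCi.
Zr-89: 2840 × (1/2)^(250/78.4) = 2840 × (1/2)^3.1888 ≈ 311.46 μCi.
Total = 198.93 + 311.46 ≈ 510.39 μCi.

510 μCi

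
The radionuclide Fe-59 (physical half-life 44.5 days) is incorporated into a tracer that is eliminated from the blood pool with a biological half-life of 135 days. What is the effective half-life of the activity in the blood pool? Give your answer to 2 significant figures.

33 days

1/t_eff = 1/t_phys + 1/t_biol = 1/44.5 + 1/135 = 0.029879 per day.
t_eff = 44.5 × 135 / (44.5 + 135) ≈ 33.468 days.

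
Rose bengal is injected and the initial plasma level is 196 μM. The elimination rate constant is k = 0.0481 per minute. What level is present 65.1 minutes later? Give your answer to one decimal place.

t½ = ln 2 / k = 0.69315 / 0.0481 ≈ 14.411 minutes.
Number of half-lives: n = 65.1/14.411 ≈ 4.5175.
Remaining = 196 × (1/2)^4.5175 = 196 × 0.043661 ≈ 8.5575 μM.

8.6 μM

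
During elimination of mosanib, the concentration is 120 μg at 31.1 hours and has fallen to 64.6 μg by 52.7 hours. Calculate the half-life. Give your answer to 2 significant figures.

24 hours

Over Δt = 52.7 − 31.1 = 21.6 hours, the level fell by a factor of 120/64.6 ≈ 1.8576.
n = log₂(1.8576) ≈ 0.89343 half-lives, so t½ = 21.6/0.89343 ≈ 24.177 hours.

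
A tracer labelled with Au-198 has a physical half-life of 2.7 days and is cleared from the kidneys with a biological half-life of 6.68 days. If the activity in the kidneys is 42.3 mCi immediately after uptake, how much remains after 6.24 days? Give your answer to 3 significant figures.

1/t_eff = 1/t_phys + 1/t_biol = 1/2.7 + 1/6.68 = 0.52007 per day.
t_eff = 2.7 × 6.68 / (2.7 + 6.68) ≈ 1.9228 days.
Remaining = 42.3 × (1/2)^(6.24/1.9228) = 42.3 × (1/2)^3.2452 ≈ 4.4609 mCi.

4.46 mCi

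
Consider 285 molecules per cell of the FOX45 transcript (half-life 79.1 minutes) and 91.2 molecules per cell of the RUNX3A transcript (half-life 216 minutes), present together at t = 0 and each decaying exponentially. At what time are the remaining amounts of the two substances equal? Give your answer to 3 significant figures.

205 minutes

Set 285·(1/2)^(t/79.1) = 91.2·(1/2)^(t/216).
Taking log₂: log₂(285/91.2) = t·(1/79.1 − 1/216).
log₂(3.125) = 1.6439; 1/79.1 − 1/216 = 0.0080126.
t = 1.6439 / 0.0080126 ≈ 205.16 minutes.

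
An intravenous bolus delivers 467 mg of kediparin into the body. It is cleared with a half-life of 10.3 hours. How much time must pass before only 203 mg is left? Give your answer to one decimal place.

12.4 hours

Fraction remaining = 203/467 ≈ 0.43469.
n = log₂(467/203) = ln(2.3005)/ln 2 ≈ 1.2019 half-lives.
t = n × t½ = 1.2019 × 10.3 ≈ 12.38 hours.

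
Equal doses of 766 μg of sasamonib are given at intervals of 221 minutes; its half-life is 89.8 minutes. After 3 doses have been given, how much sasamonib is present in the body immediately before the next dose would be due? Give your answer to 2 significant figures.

The 3 doses were given 663, 442, 221 minutes ago.
Total = 766·(1/2)^(663/89.8) + 766·(1/2)^(442/89.8) + 766·(1/2)^(221/89.8)
      = 4.5888 + 25.266 + 139.12 ≈ 168.97 μg.

170 μg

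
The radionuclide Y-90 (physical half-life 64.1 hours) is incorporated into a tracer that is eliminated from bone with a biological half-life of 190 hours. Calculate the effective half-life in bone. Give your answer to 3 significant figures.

47.9 hours

1/t_eff = 1/t_phys + 1/t_biol = 1/64.1 + 1/190 = 0.020864 per hour.
t_eff = 64.1 × 190 / (64.1 + 190) ≈ 47.93 hours.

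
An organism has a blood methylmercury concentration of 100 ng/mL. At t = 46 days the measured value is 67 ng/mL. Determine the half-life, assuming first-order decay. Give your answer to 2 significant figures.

80 days

A/A₀ = 67/100 ≈ 0.67.
n = log₂(1.4925) ≈ 0.57777 half-lives elapsed in 46 days.
t½ = 46/0.57777 ≈ 79.617 days.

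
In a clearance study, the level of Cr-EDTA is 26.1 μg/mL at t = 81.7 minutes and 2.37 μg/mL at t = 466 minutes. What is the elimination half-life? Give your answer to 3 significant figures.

111 minutes

Over Δt = 466 − 81.7 = 384.3 minutes, the level fell by a factor of 26.1/2.37 ≈ 11.013.
n = log₂(11.013) ≈ 3.4611 half-lives, so t½ = 384.3/3.4611 ≈ 111.03 minutes.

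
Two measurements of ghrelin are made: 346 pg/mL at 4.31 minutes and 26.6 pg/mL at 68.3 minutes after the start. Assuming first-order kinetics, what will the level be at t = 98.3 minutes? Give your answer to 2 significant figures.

8.0 pg/mL

Over Δt = 68.3 − 4.31 = 63.99 minutes, the level fell by a factor of 346/26.6 ≈ 13.008.
n = log₂(13.008) ≈ 3.7013 half-lives, so t½ = 63.99/3.7013 ≈ 17.289 minutes.
From t = 68.3 to t = 98.3: 26.6 × (1/2)^((98.3−68.3)/17.289) ≈ 7.9895 pg/mL.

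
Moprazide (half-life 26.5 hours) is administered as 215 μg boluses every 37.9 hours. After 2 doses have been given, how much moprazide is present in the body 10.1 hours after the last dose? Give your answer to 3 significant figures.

226 μg

The 2 doses were given 48, 10.1 hours ago.
Total = 215·(1/2)^(48/26.5) + 215·(1/2)^(10.1/26.5)
      = 61.26 + 165.08 ≈ 226.34 μg.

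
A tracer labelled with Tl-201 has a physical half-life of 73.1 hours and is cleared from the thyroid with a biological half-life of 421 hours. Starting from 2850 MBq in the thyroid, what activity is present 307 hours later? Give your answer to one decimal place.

93.6 MBq

1/t_eff = 1/t_phys + 1/t_biol = 1/73.1 + 1/421 = 0.016055 per hour.
t_eff = 73.1 × 421 / (73.1 + 421) ≈ 62.285 hours.
Remaining = 2850 × (1/2)^(307/62.285) = 2850 × (1/2)^4.9289 ≈ 93.559 MBq.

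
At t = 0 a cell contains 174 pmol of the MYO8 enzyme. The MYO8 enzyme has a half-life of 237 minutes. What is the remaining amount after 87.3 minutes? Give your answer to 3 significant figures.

135 pmol

Number of half-lives: n = 87.3/237 ≈ 0.36835.
Remaining = 174 × (1/2)^0.36835 = 174 × 0.77467 ≈ 134.79 pmol.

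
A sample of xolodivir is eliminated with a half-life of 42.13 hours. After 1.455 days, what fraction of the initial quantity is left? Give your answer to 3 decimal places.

0.563

1.455 days = 34.92 hours.
n = 34.92/42.13 ≈ 0.82886 half-lives.
Fraction remaining = (1/2)^0.82886 ≈ 0.56297.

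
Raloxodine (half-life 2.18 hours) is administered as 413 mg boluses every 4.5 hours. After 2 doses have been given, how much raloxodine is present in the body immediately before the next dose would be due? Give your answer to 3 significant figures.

122 mg

The 2 doses were given 9, 4.5 hours ago.
Total = 413·(1/2)^(9/2.18) + 413·(1/2)^(4.5/2.18)
      = 23.614 + 98.755 ≈ 122.37 mg.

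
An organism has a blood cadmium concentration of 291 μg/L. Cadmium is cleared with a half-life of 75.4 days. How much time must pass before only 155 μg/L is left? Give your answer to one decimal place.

Fraction remaining = 155/291 ≈ 0.53265.
n = log₂(291/155) = ln(1.8774)/ln 2 ≈ 0.90875 half-lives.
t = n × t½ = 0.90875 × 75.4 ≈ 68.52 days.

68.5 days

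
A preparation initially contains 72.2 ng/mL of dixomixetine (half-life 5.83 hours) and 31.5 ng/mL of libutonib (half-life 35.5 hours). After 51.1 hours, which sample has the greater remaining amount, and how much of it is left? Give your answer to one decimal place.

libutonib, 11.6 ng/mL

dixomixetine: 72.2 × (1/2)^8.765 ≈ 0.16596 ng/mL.
libutonib: 31.5 × (1/2)^1.4394 ≈ 11.614 ng/mL.
Libutonib has more remaining, at ≈ 11.614 ng/mL.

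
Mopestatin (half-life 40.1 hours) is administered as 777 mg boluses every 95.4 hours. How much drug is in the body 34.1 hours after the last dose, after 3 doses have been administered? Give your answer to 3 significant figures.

530 mg

The 3 doses were given 224.9, 129.5, 34.1 hours ago.
Total = 777·(1/2)^(224.9/40.1) + 777·(1/2)^(129.5/40.1) + 777·(1/2)^(34.1/40.1)
      = 15.926 + 82.845 + 430.96 ≈ 529.73 mg.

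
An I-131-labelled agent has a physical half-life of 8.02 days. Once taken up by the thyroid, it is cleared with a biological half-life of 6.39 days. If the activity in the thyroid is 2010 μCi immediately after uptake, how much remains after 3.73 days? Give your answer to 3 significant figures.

972 μCi

1/t_eff = 1/t_phys + 1/t_biol = 1/8.02 + 1/6.39 = 0.28118 per day.
t_eff = 8.02 × 6.39 / (8.02 + 6.39) ≈ 3.5564 days.
Remaining = 2010 × (1/2)^(3.73/3.5564) = 2010 × (1/2)^1.0488 ≈ 971.57 μCi.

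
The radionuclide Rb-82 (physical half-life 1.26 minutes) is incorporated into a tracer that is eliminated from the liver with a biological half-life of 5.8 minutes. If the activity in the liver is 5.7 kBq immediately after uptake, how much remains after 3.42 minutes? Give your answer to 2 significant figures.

1/t_eff = 1/t_phys + 1/t_biol = 1/1.26 + 1/5.8 = 0.96606 per minute.
t_eff = 1.26 × 5.8 / (1.26 + 5.8) ≈ 1.0351 minutes.
Remaining = 5.7 × (1/2)^(3.42/1.0351) = 5.7 × (1/2)^3.3039 ≈ 0.57715 kBq.

0.58 kBq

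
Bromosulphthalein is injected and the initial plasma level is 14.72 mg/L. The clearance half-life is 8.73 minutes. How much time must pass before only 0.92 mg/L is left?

34.92 minutes

0.92/14.72 = 1/16, so 4 half-lives have elapsed.
t = 4 × 8.73 = 34.92 minutes.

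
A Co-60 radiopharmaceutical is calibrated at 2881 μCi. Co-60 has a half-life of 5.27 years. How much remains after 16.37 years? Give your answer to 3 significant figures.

335 μCi

Number of half-lives: n = 16.37/5.27 ≈ 3.1063.
Remaining = 2881 × (1/2)^3.1063 = 2881 × 0.11612 ≈ 334.55 μCi.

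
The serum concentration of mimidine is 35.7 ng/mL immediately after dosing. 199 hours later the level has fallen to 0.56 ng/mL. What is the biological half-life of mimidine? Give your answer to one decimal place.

33.2 hours

A/A₀ = 0.56/35.7 ≈ 0.015686.
n = log₂(63.75) ≈ 5.9944 half-lives elapsed in 199 hours.
t½ = 199/5.9944 ≈ 33.198 hours.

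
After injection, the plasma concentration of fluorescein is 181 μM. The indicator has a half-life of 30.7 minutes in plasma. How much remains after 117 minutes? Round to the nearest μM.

Number of half-lives: n = 117/30.7 ≈ 3.8111.
Remaining = 181 × (1/2)^3.8111 = 181 × 0.071245 ≈ 12.895 μM.

13 μM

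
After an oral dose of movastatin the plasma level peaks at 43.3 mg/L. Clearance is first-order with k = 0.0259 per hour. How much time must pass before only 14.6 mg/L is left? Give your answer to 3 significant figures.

t½ = ln 2 / k = 0.69315 / 0.0259 ≈ 26.762 hours.
Fraction remaining = 14.6/43.3 ≈ 0.33718.
n = log₂(43.3/14.6) = ln(2.9658)/ln 2 ≈ 1.5684 half-lives.
t = n × t½ = 1.5684 × 26.762 ≈ 41.974 hours.

42.0 hours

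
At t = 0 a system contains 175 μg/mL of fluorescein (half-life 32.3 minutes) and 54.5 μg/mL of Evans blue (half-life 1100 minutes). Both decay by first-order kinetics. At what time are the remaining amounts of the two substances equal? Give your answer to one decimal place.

Set 175·(1/2)^(t/32.3) = 54.5·(1/2)^(t/1100).
Taking log₂: log₂(175/54.5) = t·(1/32.3 − 1/1100).
log₂(3.211) = 1.683; 1/32.3 − 1/1100 = 0.030051.
t = 1.683 / 0.030051 ≈ 56.006 minutes.

56.0 minutes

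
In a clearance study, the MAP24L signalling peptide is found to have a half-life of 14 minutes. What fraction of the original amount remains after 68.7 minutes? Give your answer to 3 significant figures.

n = 68.7/14 ≈ 4.9071 half-lives.
Fraction remaining = (1/2)^4.9071 ≈ 0.033328.

0.0333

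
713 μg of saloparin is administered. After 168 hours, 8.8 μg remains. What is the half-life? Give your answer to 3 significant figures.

26.5 hours

A/A₀ = 8.8/713 ≈ 0.012342.
n = log₂(81.023) ≈ 6.3403 half-lives elapsed in 168 hours.
t½ = 168/6.3403 ≈ 26.497 hours.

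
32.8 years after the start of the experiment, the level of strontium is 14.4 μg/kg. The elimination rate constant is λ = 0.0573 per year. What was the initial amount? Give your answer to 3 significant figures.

t½ = ln 2 / λ = 0.69315 / 0.0573 ≈ 12.097 years.
Number of half-lives elapsed: n = 32.8/12.097 ≈ 2.7115.
A₀ = A × 2^n = 14.4 × 2^2.7115 = 14.4 × 6.5498 ≈ 94.318 μg/kg.

94.3 μg/kg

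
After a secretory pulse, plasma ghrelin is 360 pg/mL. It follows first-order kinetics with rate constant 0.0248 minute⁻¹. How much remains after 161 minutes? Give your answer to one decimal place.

t½ = ln 2 / λ = 0.69315 / 0.0248 ≈ 27.949 minutes.
Number of half-lives: n = 161/27.949 ≈ 5.7604.
Remaining = 360 × (1/2)^5.7604 = 360 × 0.018448 ≈ 6.6413 pg/mL.

6.6 pg/mL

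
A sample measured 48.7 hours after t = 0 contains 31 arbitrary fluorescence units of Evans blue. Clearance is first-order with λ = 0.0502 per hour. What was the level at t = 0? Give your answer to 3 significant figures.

357 arbitrary fluorescence units

t½ = ln 2 / λ = 0.69315 / 0.0502 ≈ 13.808 hours.
Number of half-lives elapsed: n = 48.7/13.808 ≈ 3.527.
A₀ = A × 2^n = 31 × 2^3.527 = 31 × 11.528 ≈ 357.35 arbitrary fluorescence units.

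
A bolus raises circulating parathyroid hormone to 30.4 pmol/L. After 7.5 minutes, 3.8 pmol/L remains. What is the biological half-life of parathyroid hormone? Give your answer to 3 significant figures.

2.50 minutes

A/A₀ = 3.8/30.4 ≈ 0.125.
n = log₂(8) ≈ 3 half-lives elapsed in 7.5 minutes.
t½ = 7.5/3 ≈ 2.5 minutes.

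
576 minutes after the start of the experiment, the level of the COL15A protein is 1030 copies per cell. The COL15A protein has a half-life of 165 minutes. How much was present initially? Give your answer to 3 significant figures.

11600 copies per cell

Number of half-lives elapsed: n = 576/165 ≈ 3.4909.
A₀ = A × 2^n = 1030 × 2^3.4909 = 1030 × 11.243 ≈ 11580 copies per cell.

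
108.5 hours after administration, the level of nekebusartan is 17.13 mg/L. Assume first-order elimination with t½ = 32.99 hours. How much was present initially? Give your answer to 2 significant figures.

Number of half-lives elapsed: n = 108.5/32.99 ≈ 3.2889.
A₀ = A × 2^n = 17.13 × 2^3.2889 = 17.13 × 9.7735 ≈ 167.42 mg/L.

170 mg/L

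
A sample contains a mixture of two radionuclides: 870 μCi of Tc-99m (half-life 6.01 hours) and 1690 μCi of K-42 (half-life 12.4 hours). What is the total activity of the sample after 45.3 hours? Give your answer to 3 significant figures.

Tc-99m: 870 × (1/2)^(45.3/6.01) = 870 × (1/2)^7.5374 ≈ 4.683 μCi.
K-42: 1690 × (1/2)^(45.3/12.4) = 1690 × (1/2)^3.6532 ≈ 134.32 μCi.
Total = 4.683 + 134.32 ≈ 139.01 μCi.

139 μCi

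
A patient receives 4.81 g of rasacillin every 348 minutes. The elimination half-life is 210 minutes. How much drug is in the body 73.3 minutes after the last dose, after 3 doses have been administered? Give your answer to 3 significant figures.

The 3 doses were given 769.3, 421.3, 73.3 minutes ago.
Total = 4.81·(1/2)^(769.3/210) + 4.81·(1/2)^(421.3/210) + 4.81·(1/2)^(73.3/210)
      = 0.37964 + 1.1974 + 3.7763 ≈ 5.3533 g.

5.35 g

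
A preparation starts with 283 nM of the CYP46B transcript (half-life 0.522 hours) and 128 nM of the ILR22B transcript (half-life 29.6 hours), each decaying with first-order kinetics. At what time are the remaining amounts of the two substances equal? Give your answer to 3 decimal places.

Set 283·(1/2)^(t/0.522) = 128·(1/2)^(t/29.6).
Taking log₂: log₂(283/128) = t·(1/0.522 − 1/29.6).
log₂(2.2109) = 1.1447; 1/0.522 − 1/29.6 = 1.8819.
t = 1.1447 / 1.8819 ≈ 0.60824 hours.

0.608 hours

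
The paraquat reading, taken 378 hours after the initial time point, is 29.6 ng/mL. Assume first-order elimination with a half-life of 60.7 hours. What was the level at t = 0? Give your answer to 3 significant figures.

2220 ng/mL

Number of half-lives elapsed: n = 378/60.7 ≈ 6.2273.
A₀ = A × 2^n = 29.6 × 2^6.2273 = 29.6 × 74.924 ≈ 2217.7 ng/mL.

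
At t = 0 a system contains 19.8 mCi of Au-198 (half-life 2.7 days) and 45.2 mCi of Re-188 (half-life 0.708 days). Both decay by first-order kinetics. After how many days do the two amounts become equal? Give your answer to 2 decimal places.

1.14 days

Set 19.8·(1/2)^(t/2.7) = 45.2·(1/2)^(t/0.708).
Taking log₂: log₂(19.8/45.2) = t·(1/2.7 − 1/0.708).
log₂(0.43805) = -1.1908; 1/2.7 − 1/0.708 = -1.0421.
t = -1.1908 / -1.0421 ≈ 1.1428 days.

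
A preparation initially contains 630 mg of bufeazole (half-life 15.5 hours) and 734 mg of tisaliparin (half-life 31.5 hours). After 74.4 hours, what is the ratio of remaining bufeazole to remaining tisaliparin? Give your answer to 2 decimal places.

0.16

bufeazole: 630 × (1/2)^(74.4/15.5) = 630 × (1/2)^4.8 ≈ 22.615 mg.
tisaliparin: 734 × (1/2)^(74.4/31.5) = 734 × (1/2)^2.3619 ≈ 142.79 mg.
Ratio ≈ 22.615 / 142.79 ≈ 0.15838.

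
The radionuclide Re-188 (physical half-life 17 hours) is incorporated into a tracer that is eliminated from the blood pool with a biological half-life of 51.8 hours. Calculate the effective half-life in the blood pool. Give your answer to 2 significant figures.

13 hours

1/t_eff = 1/t_phys + 1/t_biol = 1/17 + 1/51.8 = 0.078129 per hour.
t_eff = 17 × 51.8 / (17 + 51.8) ≈ 12.799 hours.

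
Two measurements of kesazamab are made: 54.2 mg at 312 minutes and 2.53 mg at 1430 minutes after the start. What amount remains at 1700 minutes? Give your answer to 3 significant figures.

1.21 mg

Over Δt = 1430 − 312 = 1118 minutes, the level fell by a factor of 54.2/2.53 ≈ 21.423.
n = log₂(21.423) ≈ 4.4211 half-lives, so t½ = 1118/4.4211 ≈ 252.88 minutes.
From t = 1430 to t = 1700: 2.53 × (1/2)^((1700−1430)/252.88) ≈ 1.207 mg.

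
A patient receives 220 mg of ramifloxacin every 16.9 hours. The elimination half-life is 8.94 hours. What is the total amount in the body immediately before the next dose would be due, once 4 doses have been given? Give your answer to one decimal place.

The 4 doses were given 67.6, 50.7, 33.8, 16.9 hours ago.
Total = 220·(1/2)^(67.6/8.94) + 220·(1/2)^(50.7/8.94) + 220·(1/2)^(33.8/8.94) + 220·(1/2)^(16.9/8.94)
      = 1.1646 + 4.3176 + 16.007 + 59.342 ≈ 80.831 mg.

80.8 mg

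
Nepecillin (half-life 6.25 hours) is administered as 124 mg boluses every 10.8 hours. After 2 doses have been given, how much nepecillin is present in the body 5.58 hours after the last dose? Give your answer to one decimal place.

The 2 doses were given 16.38, 5.58 hours ago.
Total = 124·(1/2)^(16.38/6.25) + 124·(1/2)^(5.58/6.25)
      = 20.16 + 66.782 ≈ 86.942 mg.

86.9 mg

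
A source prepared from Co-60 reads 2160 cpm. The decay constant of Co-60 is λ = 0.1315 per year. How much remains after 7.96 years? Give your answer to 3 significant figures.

t½ = ln 2 / λ = 0.69315 / 0.1315 ≈ 5.2711 years.
Number of half-lives: n = 7.96/5.2711 ≈ 1.5101.
Remaining = 2160 × (1/2)^1.5101 = 2160 × 0.35108 ≈ 758.33 cpm.

758 cpm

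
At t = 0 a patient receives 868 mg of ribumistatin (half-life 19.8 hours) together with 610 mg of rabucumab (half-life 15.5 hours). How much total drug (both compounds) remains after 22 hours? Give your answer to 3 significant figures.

ribumistatin: 868 × (1/2)^(22/19.8) = 868 × (1/2)^1.1111 ≈ 401.83 mg.
rabucumab: 610 × (1/2)^(22/15.5) = 610 × (1/2)^1.4194 ≈ 228.07 mg.
Total = 401.83 + 228.07 ≈ 629.9 mg.

630 mg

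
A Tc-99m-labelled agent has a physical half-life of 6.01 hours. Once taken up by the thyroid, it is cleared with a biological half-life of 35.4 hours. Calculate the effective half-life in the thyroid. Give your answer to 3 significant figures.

1/t_eff = 1/t_phys + 1/t_biol = 1/6.01 + 1/35.4 = 0.19464 per hour.
t_eff = 6.01 × 35.4 / (6.01 + 35.4) ≈ 5.1377 hours.

5.14 hours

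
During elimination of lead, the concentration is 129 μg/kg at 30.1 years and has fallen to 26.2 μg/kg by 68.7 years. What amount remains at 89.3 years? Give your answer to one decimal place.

11.2 μg/kg

Over Δt = 68.7 − 30.1 = 38.6 years, the level fell by a factor of 129/26.2 ≈ 4.9237.
n = log₂(4.9237) ≈ 2.2997 half-lives, so t½ = 38.6/2.2997 ≈ 16.785 years.
From t = 68.7 to t = 89.3: 26.2 × (1/2)^((89.3−68.7)/16.785) ≈ 11.19 μg/kg.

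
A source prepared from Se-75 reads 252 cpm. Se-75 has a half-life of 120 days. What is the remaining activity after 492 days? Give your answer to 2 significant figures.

15 cpm

Number of half-lives: n = 492/120 ≈ 4.1.
Remaining = 252 × (1/2)^4.1 = 252 × 0.058315 ≈ 14.695 cpm.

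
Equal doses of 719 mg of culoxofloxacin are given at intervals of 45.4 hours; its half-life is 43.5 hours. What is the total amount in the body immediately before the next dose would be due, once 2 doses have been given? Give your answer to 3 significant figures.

The 2 doses were given 90.8, 45.4 hours ago.
Total = 719·(1/2)^(90.8/43.5) + 719·(1/2)^(45.4/43.5)
      = 169.19 + 348.78 ≈ 517.97 mg.

518 mg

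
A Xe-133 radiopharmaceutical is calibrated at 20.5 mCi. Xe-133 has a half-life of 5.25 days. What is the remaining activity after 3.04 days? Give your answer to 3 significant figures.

Number of half-lives: n = 3.04/5.25 ≈ 0.57905.
Remaining = 20.5 × (1/2)^0.57905 = 20.5 × 0.66941 ≈ 13.723 mCi.

13.7 mCi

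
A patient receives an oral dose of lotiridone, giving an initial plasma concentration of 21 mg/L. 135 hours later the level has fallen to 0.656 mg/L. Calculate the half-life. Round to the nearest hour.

27 hours

A/A₀ = 0.656/21 ≈ 0.031238.
n = log₂(32.012) ≈ 5.0005 half-lives elapsed in 135 hours.
t½ = 135/5.0005 ≈ 26.997 hours.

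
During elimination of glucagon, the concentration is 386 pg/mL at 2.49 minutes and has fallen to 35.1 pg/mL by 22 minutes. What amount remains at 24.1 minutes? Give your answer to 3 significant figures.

27.1 pg/mL

Over Δt = 22 − 2.49 = 19.51 minutes, the level fell by a factor of 386/35.1 ≈ 10.997.
n = log₂(10.997) ≈ 3.4591 half-lives, so t½ = 19.51/3.4591 ≈ 5.6403 minutes.
From t = 22 to t = 24.1: 35.1 × (1/2)^((24.1−22)/5.6403) ≈ 27.116 pg/mL.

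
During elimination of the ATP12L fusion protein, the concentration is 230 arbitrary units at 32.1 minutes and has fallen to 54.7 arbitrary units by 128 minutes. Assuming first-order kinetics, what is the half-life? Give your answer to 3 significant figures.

Over Δt = 128 − 32.1 = 95.9 minutes, the level fell by a factor of 230/54.7 ≈ 4.2048.
n = log₂(4.2048) ≈ 2.072 half-lives, so t½ = 95.9/2.072 ≈ 46.283 minutes.

46.3 minutes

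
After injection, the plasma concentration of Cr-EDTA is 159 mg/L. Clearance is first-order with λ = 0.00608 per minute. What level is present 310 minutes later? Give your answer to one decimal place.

24.1 mg/L

t½ = ln 2 / λ = 0.69315 / 0.00608 ≈ 114 minutes.
Number of half-lives: n = 310/114 ≈ 2.7192.
Remaining = 159 × (1/2)^2.7192 = 159 × 0.15186 ≈ 24.146 mg/L.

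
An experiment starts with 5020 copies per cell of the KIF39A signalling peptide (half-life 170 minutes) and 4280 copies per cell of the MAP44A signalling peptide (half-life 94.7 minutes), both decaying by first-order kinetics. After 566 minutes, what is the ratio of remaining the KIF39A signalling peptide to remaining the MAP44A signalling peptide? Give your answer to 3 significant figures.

7.35

KIF39A signalling peptide: 5020 × (1/2)^(566/170) = 5020 × (1/2)^3.3294 ≈ 499.4 copies per cell.
MAP44A signalling peptide: 4280 × (1/2)^(566/94.7) = 4280 × (1/2)^5.9768 ≈ 67.961 copies per cell.
Ratio ≈ 499.4 / 67.961 ≈ 7.3484.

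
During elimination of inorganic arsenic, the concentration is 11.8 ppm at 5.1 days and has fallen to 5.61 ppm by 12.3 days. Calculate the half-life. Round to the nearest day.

7 days

Over Δt = 12.3 − 5.1 = 7.2 days, the level fell by a factor of 11.8/5.61 ≈ 2.1034.
n = log₂(2.1034) ≈ 1.0727 half-lives, so t½ = 7.2/1.0727 ≈ 6.7119 days.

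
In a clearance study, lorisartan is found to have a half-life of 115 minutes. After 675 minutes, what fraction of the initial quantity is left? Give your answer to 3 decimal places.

0.017

n = 675/115 ≈ 5.8696 half-lives.
Fraction remaining = (1/2)^5.8696 ≈ 0.017103.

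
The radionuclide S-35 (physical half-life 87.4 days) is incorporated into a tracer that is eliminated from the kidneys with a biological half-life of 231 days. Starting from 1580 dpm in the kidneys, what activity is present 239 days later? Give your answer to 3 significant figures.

116 dpm

1/t_eff = 1/t_phys + 1/t_biol = 1/87.4 + 1/231 = 0.015771 per day.
t_eff = 87.4 × 231 / (87.4 + 231) ≈ 63.409 days.
Remaining = 1580 × (1/2)^(239/63.409) = 1580 × (1/2)^3.7692 ≈ 115.88 dpm.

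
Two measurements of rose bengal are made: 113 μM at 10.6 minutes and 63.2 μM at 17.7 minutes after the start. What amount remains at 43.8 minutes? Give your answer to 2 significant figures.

Over Δt = 17.7 − 10.6 = 7.1 minutes, the level fell by a factor of 113/63.2 ≈ 1.788.
n = log₂(1.788) ≈ 0.83833 half-lives, so t½ = 7.1/0.83833 ≈ 8.4693 minutes.
From t = 17.7 to t = 43.8: 63.2 × (1/2)^((43.8−17.7)/8.4693) ≈ 7.4649 μM.

7.5 μM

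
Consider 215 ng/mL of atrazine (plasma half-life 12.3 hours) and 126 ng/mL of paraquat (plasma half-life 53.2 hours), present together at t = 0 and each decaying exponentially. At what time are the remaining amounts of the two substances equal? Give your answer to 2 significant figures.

Set 215·(1/2)^(t/12.3) = 126·(1/2)^(t/53.2).
Taking log₂: log₂(215/126) = t·(1/12.3 − 1/53.2).
log₂(1.7063) = 0.77091; 1/12.3 − 1/53.2 = 0.062504.
t = 0.77091 / 0.062504 ≈ 12.334 hours.

12 hours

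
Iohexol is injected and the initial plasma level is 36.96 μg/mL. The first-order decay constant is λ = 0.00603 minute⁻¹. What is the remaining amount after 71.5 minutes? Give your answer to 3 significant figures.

t½ = ln 2 / λ = 0.69315 / 0.00603 ≈ 114.95 minutes.
Number of half-lives: n = 71.5/114.95 ≈ 0.62201.
Remaining = 36.96 × (1/2)^0.62201 = 36.96 × 0.64976 ≈ 24.015 μg/mL.

24.0 μg/mL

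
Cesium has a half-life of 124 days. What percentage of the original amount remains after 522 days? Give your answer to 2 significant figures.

5.4%

n = 522/124 ≈ 4.2097 half-lives.
Fraction remaining = (1/2)^4.2097 ≈ 0.054046, i.e. 5.4046%.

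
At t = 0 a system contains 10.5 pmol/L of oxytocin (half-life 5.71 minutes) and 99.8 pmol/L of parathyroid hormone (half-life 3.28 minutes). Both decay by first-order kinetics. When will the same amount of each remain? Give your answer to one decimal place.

25.0 minutes

Set 10.5·(1/2)^(t/5.71) = 99.8·(1/2)^(t/3.28).
Taking log₂: log₂(10.5/99.8) = t·(1/5.71 − 1/3.28).
log₂(0.10521) = -3.2487; 1/5.71 − 1/3.28 = -0.12975.
t = -3.2487 / -0.12975 ≈ 25.038 minutes.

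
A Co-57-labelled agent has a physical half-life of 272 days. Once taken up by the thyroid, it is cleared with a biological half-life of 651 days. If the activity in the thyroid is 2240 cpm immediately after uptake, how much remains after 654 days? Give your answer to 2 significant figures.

1/t_eff = 1/t_phys + 1/t_biol = 1/272 + 1/651 = 0.0052126 per day.
t_eff = 272 × 651 / (272 + 651) ≈ 191.84 days.
Remaining = 2240 × (1/2)^(654/191.84) = 2240 × (1/2)^3.409 ≈ 210.88 cpm.

210 cpm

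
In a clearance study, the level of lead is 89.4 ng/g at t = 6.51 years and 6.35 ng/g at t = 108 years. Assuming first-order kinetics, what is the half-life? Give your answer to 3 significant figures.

26.6 years

Over Δt = 108 − 6.51 = 101.49 years, the level fell by a factor of 89.4/6.35 ≈ 14.079.
n = log₂(14.079) ≈ 3.8154 half-lives, so t½ = 101.49/3.8154 ≈ 26.6 years.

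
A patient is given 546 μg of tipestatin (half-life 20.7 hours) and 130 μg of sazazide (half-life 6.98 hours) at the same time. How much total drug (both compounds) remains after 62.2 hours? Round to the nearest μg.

68 μg

tipestatin: 546 × (1/2)^(62.2/20.7) = 546 × (1/2)^3.0048 ≈ 68.022 μg.
sazazide: 130 × (1/2)^(62.2/6.98) = 130 × (1/2)^8.9112 ≈ 0.27003 μg.
Total = 68.022 + 0.27003 ≈ 68.292 μg.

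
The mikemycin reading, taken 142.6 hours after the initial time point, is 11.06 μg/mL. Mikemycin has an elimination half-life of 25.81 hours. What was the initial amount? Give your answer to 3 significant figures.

Number of half-lives elapsed: n = 142.6/25.81 ≈ 5.525.
A₀ = A × 2^n = 11.06 × 2^5.525 = 11.06 × 46.046 ≈ 509.26 μg/mL.

509 μg/mL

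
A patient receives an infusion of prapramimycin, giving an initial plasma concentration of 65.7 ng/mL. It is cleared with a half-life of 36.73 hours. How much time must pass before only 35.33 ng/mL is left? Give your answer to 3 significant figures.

32.9 hours

Fraction remaining = 35.33/65.7 ≈ 0.53775.
n = log₂(65.7/35.33) = ln(1.8596)/ln 2 ≈ 0.895 half-lives.
t = n × t½ = 0.895 × 36.73 ≈ 32.873 hours.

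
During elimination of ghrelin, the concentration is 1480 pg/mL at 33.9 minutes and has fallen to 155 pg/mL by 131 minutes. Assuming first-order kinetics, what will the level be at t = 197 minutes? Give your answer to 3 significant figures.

Over Δt = 131 − 33.9 = 97.1 minutes, the level fell by a factor of 1480/155 ≈ 9.5484.
n = log₂(9.5484) ≈ 3.2553 half-lives, so t½ = 97.1/3.2553 ≈ 29.829 minutes.
From t = 131 to t = 197: 155 × (1/2)^((197−131)/29.829) ≈ 33.44 pg/mL.

33.4 pg/mL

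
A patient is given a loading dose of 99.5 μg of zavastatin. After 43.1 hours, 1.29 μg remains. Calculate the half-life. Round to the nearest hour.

A/A₀ = 1.29/99.5 ≈ 0.012965.
n = log₂(77.132) ≈ 6.2693 half-lives elapsed in 43.1 hours.
t½ = 43.1/6.2693 ≈ 6.8748 hours.

7 hours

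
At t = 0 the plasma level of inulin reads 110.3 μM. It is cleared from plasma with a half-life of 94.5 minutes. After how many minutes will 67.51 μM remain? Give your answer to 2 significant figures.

67 minutes

Fraction remaining = 67.51/110.3 ≈ 0.61206.
n = log₂(110.3/67.51) = ln(1.6338)/ln 2 ≈ 0.70826 half-lives.
t = n × t½ = 0.70826 × 94.5 ≈ 66.931 minutes.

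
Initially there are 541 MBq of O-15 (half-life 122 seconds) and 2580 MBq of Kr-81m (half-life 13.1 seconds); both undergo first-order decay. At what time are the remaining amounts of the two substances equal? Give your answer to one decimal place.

33.1 seconds

Set 541·(1/2)^(t/122) = 2580·(1/2)^(t/13.1).
Taking log₂: log₂(541/2580) = t·(1/122 − 1/13.1).
log₂(0.20969) = -2.2537; 1/122 − 1/13.1 = -0.068139.
t = -2.2537 / -0.068139 ≈ 33.075 seconds.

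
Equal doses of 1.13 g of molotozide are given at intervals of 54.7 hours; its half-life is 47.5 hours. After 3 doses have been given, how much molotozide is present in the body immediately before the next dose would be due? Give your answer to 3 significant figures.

0.841 g

The 3 doses were given 164.1, 109.4, 54.7 hours ago.
Total = 1.13·(1/2)^(164.1/47.5) + 1.13·(1/2)^(109.4/47.5) + 1.13·(1/2)^(54.7/47.5)
      = 0.10306 + 0.22896 + 0.50865 ≈ 0.84067 g.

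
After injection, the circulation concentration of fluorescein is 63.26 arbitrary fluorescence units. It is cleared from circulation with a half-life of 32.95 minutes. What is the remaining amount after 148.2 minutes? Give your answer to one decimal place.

Number of half-lives: n = 148.2/32.95 ≈ 4.4977.
Remaining = 63.26 × (1/2)^4.4977 = 63.26 × 0.044264 ≈ 2.8001 arbitrary fluorescence units.

2.8 arbitrary fluorescence units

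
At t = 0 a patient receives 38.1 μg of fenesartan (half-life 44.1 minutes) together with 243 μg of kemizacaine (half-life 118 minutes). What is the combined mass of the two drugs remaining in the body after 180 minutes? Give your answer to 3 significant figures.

fenesartan: 38.1 × (1/2)^(180/44.1) = 38.1 × (1/2)^4.0816 ≈ 2.2503 μg.
kemizacaine: 243 × (1/2)^(180/118) = 243 × (1/2)^1.5254 ≈ 84.413 μg.
Total = 2.2503 + 84.413 ≈ 86.663 μg.

86.7 μg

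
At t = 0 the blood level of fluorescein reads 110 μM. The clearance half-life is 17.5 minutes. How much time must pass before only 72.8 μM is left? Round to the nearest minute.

Fraction remaining = 72.8/110 ≈ 0.66182.
n = log₂(110/72.8) = ln(1.511)/ln 2 ≈ 0.59549 half-lives.
t = n × t½ = 0.59549 × 17.5 ≈ 10.421 minutes.

10 minutes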